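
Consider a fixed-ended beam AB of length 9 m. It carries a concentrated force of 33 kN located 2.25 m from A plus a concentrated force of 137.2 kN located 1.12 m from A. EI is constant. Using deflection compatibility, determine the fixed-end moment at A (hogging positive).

M_A = 159.6 kN·m

Release both end moments; the primary structure is a simply-supported span AB with redundants M_A and M_B.
On the primary (simply-supported) span, the end slopes from the loading are:
  at A: point load 33 at a = 2.25: Pab(L + b)/(6LEI) = 146.2/EI
  at B: point load 33 at a = 2.25: Pab(L + a)/(6LEI) = 104.4/EI
  at A: point load 137.2 at a = 1.12: Pab(L + b)/(6LEI) = 378.5/EI
  at B: point load 137.2 at a = 1.12: Pab(L + a)/(6LEI) = 226.9/EI
  θ_A0 = 524.7/EI,  θ_B0 = 331.3/EI
Flexibility coefficients: a unit moment at one end gives L/(3EI) there and L/(6EI) at the far end, so f₁₁ = f₂₂ = 3/EI and f₁₂ = f₂₁ = 1.5/EI.
Compatibility — zero rotation at each built-in end:
  3 M_A + 1.5 M_B = 524.7
  1.5 M_A + 3 M_B = 331.3
Solving the pair gives M_A = 159.6 kN·m and M_B = 30.66 kN·m (hogging).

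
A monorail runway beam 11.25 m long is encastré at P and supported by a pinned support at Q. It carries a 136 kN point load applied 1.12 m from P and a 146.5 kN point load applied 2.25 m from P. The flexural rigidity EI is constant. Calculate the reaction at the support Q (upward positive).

R_Q = 10.16 kN

Remove the prop at Q; the released (primary) structure is a cantilever built in at P.
Free-end deflection of the primary structure under the applied loading (downward +):
  point load 136 at a = 1.12: Pa²(3L − a)/(6EI) = 927.8/EI
  point load 146.5 at a = 2.25: Pa²(3L − a)/(6EI) = 3894/EI
  δ_0 = 4821/EI
Tip deflection under a unit load at Q: L³/(3EI) = 474.6/EI.
The prop prevents deflection at Q: R_Q = δ_0/δ_{QQ} = 4821/474.6 = 10.16 kN.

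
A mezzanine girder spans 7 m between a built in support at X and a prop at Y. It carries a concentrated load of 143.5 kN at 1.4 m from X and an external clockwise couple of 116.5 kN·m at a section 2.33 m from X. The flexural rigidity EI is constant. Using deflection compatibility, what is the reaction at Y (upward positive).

R_Y = 21.89 kN

Choose R_Y as the redundant. The primary structure is the cantilever fixed at X.
Deflection at Y on the released cantilever, summing each load's contribution:
  point load 143.5 at a = 1.4: Pa²(3L − a)/(6EI) = 918.8/EI
  clockwise couple 116.5 at a = 2.33: M₀a(2L − a)/(2EI) = 1584/EI
  δ_0 = 2503/EI
Flexibility coefficient — unit upward force at Y: δ_{YY} = L³/(3EI) = 114.3/EI.
Compatibility at Y: δ_0 − R_Y·δ_{YY} = 0, so R_Y = 2503/114.3 = 21.89 kN.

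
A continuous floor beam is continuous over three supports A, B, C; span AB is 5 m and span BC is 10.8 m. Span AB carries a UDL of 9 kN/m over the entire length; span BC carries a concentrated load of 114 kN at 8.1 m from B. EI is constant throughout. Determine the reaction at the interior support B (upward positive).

R_B = 82.46 kN

Take M_B as the redundant. Released structure: two simple spans AB and BC with a hinge at B.
End slopes at the hinge B, treating each span as simply supported:
  span AB: UDL 9: wL³/(24EI) = 46.88/EI
  span BC: point load 114 at a = 8.1: Pab(L + b)/(6LEI) = 519.4/EI
  relative rotation θ_0 = (46.88 + 519.4)/EI = 566.3/EI
A unit hogging moment at B produces rotation L₁/(3EI) + L₂/(3EI) = 5.267/EI.
Compatibility: M_B·(L₁+L₂)/(3EI) = θ_0, giving M_B = 107.5 kN·m (hogging).
Span AB, ΣM about A with M_B applied at B: R_B^{AB}·5 = 112.5 + 107.5, so R_B^{AB} = 44 kN and R_A = 45 − 44 = 0.9954 kN.
Span BC, ΣM about C: R_B^{BC}·10.8 = 307.8 + 107.5, so R_B^{BC} = 38.46 kN and R_C = 114 − 38.46 = 75.54 kN.
R_B = 44 + 38.46 = 82.46 kN.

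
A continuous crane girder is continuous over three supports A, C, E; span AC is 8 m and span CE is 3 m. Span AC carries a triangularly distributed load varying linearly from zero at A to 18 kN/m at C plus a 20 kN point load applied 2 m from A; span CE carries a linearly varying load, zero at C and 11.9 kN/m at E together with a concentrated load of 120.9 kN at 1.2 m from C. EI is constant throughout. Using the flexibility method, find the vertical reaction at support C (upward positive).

R_C = 172.8 kN

Take M_C as the redundant. Released structure: two simple spans AC and CE with a hinge at C.
End slopes at the hinge C, treating each span as simply supported:
  span AC: triangular load, peak 18: w₀L³/(45EI) = 204.8/EI
  span AC: point load 20 at a = 2: Pab(L + a)/(6LEI) = 50/EI
  span CE: triangular load, peak 11.9: 7w₀L³/(360EI) = 6.247/EI
  span CE: point load 120.9 at a = 1.2: Pab(L + b)/(6LEI) = 69.64/EI
  relative rotation θ_0 = (254.8 + 75.89)/EI = 330.7/EI
A unit hogging moment at C produces rotation L₁/(3EI) + L₂/(3EI) = 3.667/EI.
Compatibility: M_C·(L₁+L₂)/(3EI) = θ_0, giving M_C = 90.19 kN·m (hogging).
Span AC, ΣM about A with M_C applied at C: R_C^{AC}·8 = 424 + 90.19, so R_C^{AC} = 64.27 kN and R_A = 92 − 64.27 = 27.73 kN.
Span CE, ΣM about E: R_C^{CE}·3 = 235.5 + 90.19, so R_C^{CE} = 108.6 kN and R_E = 138.8 − 108.6 = 30.2 kN.
R_C = 64.27 + 108.6 = 172.8 kN.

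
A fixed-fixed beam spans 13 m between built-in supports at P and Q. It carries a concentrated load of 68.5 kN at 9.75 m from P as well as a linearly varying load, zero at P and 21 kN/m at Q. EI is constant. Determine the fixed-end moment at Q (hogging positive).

Take the two fixed-end moments M_P, M_Q as redundants; the released structure is the simple span PQ.
End rotations of the released simple span under the applied load (×1/EI):
  at P: point load 68.5 at a = 9.75: Pab(L + b)/(6LEI) = 452.2/EI
  at Q: point load 68.5 at a = 9.75: Pab(L + a)/(6LEI) = 633.1/EI
  at P: triangular load, peak 21: 7w₀L³/(360EI) = 897.1/EI
  at Q: triangular load, peak 21: w₀L³/(45EI) = 1025/EI
  θ_P0 = 1349/EI,  θ_Q0 = 1658/EI
Flexibility coefficients: a unit moment at one end gives L/(3EI) there and L/(6EI) at the far end, so f₁₁ = f₂₂ = 4.333/EI and f₁₂ = f₂₁ = 2.167/EI.
Compatibility — zero rotation at each built-in end:
  4.333 M_P + 2.167 M_Q = 1349
  2.167 M_P + 4.333 M_Q = 1658
Solving the pair gives M_P = 160 kN·m and M_Q = 302.7 kN·m (hogging).

M_Q = 302.7 kN·m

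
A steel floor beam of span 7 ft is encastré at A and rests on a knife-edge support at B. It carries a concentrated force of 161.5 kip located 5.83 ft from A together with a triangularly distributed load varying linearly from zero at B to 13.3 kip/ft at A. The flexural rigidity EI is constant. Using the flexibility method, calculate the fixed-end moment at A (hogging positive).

Remove the prop at B; the released (primary) structure is a cantilever built in at A.
Free-end deflection of the primary structure under the applied loading (downward +):
  point load 161.5 at a = 5.83: Pa²(3L − a)/(6EI) = 13879/EI
  triangular load, peak 13.3 at the fixed end: w₀L⁴/(30EI) = 1064/EI
  δ_0 = 14943/EI
Flexibility coefficient — unit upward force at B: δ_{BB} = L³/(3EI) = 114.3/EI.
The prop prevents deflection at B: R_B = δ_0/δ_{BB} = 14943/114.3 = 130.7 kip.
Moment equilibrium about A: M_A = Σ(load moments about A) − R_B·L = 1050 − 130.7×7 = 135.3 kip·ft.

M_A = 135.3 kip·ft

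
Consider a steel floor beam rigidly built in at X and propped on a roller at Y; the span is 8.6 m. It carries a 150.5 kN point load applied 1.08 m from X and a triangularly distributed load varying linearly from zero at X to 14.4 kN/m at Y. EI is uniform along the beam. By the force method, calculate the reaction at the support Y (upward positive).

Remove the prop at Y; the released (primary) structure is a cantilever built in at X.
Primary-structure tip deflection at Y by superposition:
  point load 150.5 at a = 1.08: Pa²(3L − a)/(6EI) = 723.2/EI
  triangular load, peak 14.4 at the free end: 11w₀L⁴/(120EI) = 7221/EI
  δ_0 = 7944/EI
Tip deflection under a unit load at Y: L³/(3EI) = 212/EI.
The prop prevents deflection at Y: R_Y = δ_0/δ_{YY} = 7944/212 = 37.47 kN.

R_Y = 37.47 kN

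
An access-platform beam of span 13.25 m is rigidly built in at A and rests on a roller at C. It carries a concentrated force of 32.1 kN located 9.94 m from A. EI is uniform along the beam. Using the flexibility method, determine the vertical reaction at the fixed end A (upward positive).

R_A = 11.78 kN

Take the reaction at C as the redundant and release it; the primary structure is a cantilever fixed at A.
Downward deflection at the released point C due to the loads:
  point load 32.1 at a = 9.94: Pa²(3L − a)/(6EI) = 15758/EI
Flexibility coefficient — unit upward force at C: δ_{CC} = L³/(3EI) = 775.4/EI.
The prop prevents deflection at C: R_C = δ_0/δ_{CC} = 15758/775.4 = 20.32 kN.
Vertical equilibrium: R_A = ΣP − R_C = 32.1 − 20.32 = 11.78 kN.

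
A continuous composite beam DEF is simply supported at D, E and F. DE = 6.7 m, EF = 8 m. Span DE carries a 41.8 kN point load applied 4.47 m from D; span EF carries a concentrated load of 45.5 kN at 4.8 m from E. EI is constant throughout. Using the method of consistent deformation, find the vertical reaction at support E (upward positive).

Release continuity at E by inserting a hinge; the redundant is the internal moment M_E. The primary structure is two simply-supported spans DE and EF.
Discontinuity in slope at E on the released structure — sum the simple-span end rotations:
  span DE: point load 41.8 at a = 4.47: Pab(L + a)/(6LEI) = 115.8/EI
  span EF: point load 45.5 at a = 4.8: Pab(L + b)/(6LEI) = 163.1/EI
  relative rotation θ_0 = (115.8 + 163.1)/EI = 278.8/EI
A unit hogging moment at E produces rotation L₁/(3EI) + L₂/(3EI) = 4.9/EI.
Compatibility: M_E·(L₁+L₂)/(3EI) = θ_0, giving M_E = 56.91 kN·m (hogging).
Span DE, ΣM about D with M_E applied at E: R_E^{DE}·6.7 = 186.8 + 56.91, so R_E^{DE} = 36.38 kN and R_D = 41.8 − 36.38 = 5.419 kN.
Span EF, ΣM about F: R_E^{EF}·8 = 145.6 + 56.91, so R_E^{EF} = 25.31 kN and R_F = 45.5 − 25.31 = 20.19 kN.
R_E = 36.38 + 25.31 = 61.69 kN.

R_E = 61.69 kN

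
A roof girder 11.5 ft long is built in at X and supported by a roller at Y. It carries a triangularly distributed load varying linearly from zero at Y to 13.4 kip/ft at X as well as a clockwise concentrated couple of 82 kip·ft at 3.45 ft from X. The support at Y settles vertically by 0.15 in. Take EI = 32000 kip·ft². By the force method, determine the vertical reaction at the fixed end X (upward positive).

Remove the prop at Y; the released (primary) structure is a cantilever built in at X.
Downward deflection at the released point Y due to the loads:
  triangular load, peak 13.4 at the fixed end: w₀L⁴/(30EI) = 7812/EI
  clockwise couple 82 at a = 3.45: M₀a(2L − a)/(2EI) = 2765/EI
  δ_0 = 10578/EI
Flexibility coefficient — unit upward force at Y: δ_{YY} = L³/(3EI) = 507/EI.
With EI = 32000 kip·ft²: δ_0 = 0.33055 ft and δ_{YY} = 0.015842 ft/kip.
Compatibility — the beam at Y must follow the support down by 0.0125 ft: δ_0 − R_Y·δ_{YY} = 0.0125, so R_Y = (0.33055 − 0.0125)/0.015842 = 20.08 kip.
Vertical equilibrium: R_X = ΣP − R_Y = 77.05 − 20.08 = 56.97 kip.

R_X = 56.97 kip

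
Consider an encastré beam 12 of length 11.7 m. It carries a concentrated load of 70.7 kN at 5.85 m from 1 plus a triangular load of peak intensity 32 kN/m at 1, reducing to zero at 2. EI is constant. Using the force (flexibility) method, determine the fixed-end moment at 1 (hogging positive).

M_1 = 322.4 kN·m

Take the two fixed-end moments M_1, M_2 as redundants; the released structure is the simple span 12.
On the primary (simply-supported) span, the end slopes from the loading are:
  at 1: point load 70.7 at a = 5.85: Pab(L + b)/(6LEI) = 604.9/EI
  at 2: point load 70.7 at a = 5.85: Pab(L + a)/(6LEI) = 604.9/EI
  at 1: triangular load, peak 32: w₀L³/(45EI) = 1139/EI
  at 2: triangular load, peak 32: 7w₀L³/(360EI) = 996.6/EI
  θ_10 = 1744/EI,  θ_20 = 1601/EI
Flexibility coefficients: a unit moment at one end gives L/(3EI) there and L/(6EI) at the far end, so f₁₁ = f₂₂ = 3.9/EI and f₁₂ = f₂₁ = 1.95/EI.
Compatibility — zero rotation at each built-in end:
  3.9 M_1 + 1.95 M_2 = 1744
  1.95 M_1 + 3.9 M_2 = 1601
Solving the pair gives M_1 = 322.4 kN·m and M_2 = 249.4 kN·m (hogging).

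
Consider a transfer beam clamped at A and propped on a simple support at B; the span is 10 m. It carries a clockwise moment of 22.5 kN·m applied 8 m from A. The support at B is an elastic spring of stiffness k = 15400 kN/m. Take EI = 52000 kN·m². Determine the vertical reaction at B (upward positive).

Release the roller at B. Primary structure: cantilever fixed at A.
Deflection at B on the released cantilever, summing each load's contribution:
  clockwise couple 22.5 at a = 8: M₀a(2L − a)/(2EI) = 1080/EI
Tip deflection under a unit load at B: L³/(3EI) = 333.3/EI.
With EI = 52000 kN·m²: δ_0 = 0.020769 m and δ_{BB} = 0.00641 m/kN.
Compatibility — the spring shortens by R_B/k under the reaction it provides: δ_0 − R_B·δ_{BB} = R_B/k. With 1/k = 0.000065 m/kN, R_B = δ_0 / (δ_{BB} + 1/k) = 0.020769 / (0.00641 + 0.000065) = 3.208 kN.

R_B = 3.208 kN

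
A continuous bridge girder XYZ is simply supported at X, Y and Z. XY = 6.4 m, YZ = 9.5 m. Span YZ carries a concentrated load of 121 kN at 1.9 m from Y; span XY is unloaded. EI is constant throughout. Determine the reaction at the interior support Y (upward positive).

Insert a hinge at Y; M_Y is the redundant, and each span becomes simply supported.
Discontinuity in slope at Y on the released structure — sum the simple-span end rotations:
  span YZ: point load 121 at a = 1.9: Pab(L + b)/(6LEI) = 524.2/EI
  relative rotation θ_0 = (0 + 524.2)/EI = 524.2/EI
A unit hogging moment at Y produces rotation L₁/(3EI) + L₂/(3EI) = 5.3/EI.
Compatibility: M_Y·(L₁+L₂)/(3EI) = θ_0, giving M_Y = 98.9 kN·m (hogging).
Span XY, ΣM about X with M_Y applied at Y: R_Y^{XY}·6.4 = 0 + 98.9, so R_Y^{XY} = 15.45 kN and R_X = 0 − 15.45 = -15.45 kN.
Span YZ, ΣM about Z: R_Y^{YZ}·9.5 = 919.6 + 98.9, so R_Y^{YZ} = 107.2 kN and R_Z = 121 − 107.2 = 13.79 kN.
R_Y = 15.45 + 107.2 = 122.7 kN.

R_Y = 122.7 kN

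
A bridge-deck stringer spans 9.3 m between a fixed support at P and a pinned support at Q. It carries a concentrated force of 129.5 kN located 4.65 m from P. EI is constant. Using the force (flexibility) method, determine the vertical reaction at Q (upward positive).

R_Q = 40.47 kN

Choose R_Q as the redundant. The primary structure is the cantilever fixed at P.
Downward deflection at the released point Q due to the loads:
  point load 129.5 at a = 4.65: Pa²(3L − a)/(6EI) = 10850/EI
Tip deflection under a unit load at Q: L³/(3EI) = 268.1/EI.
Compatibility at Q: δ_0 − R_Q·δ_{QQ} = 0, so R_Q = 10850/268.1 = 40.47 kN.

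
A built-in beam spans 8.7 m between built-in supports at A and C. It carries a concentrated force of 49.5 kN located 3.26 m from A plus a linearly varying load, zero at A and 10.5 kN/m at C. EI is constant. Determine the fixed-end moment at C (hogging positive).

Take the two fixed-end moments M_A, M_C as redundants; the released structure is the simple span AC.
End rotations of the released simple span under the applied load (×1/EI):
  at A: point load 49.5 at a = 3.26: Pab(L + b)/(6LEI) = 237.8/EI
  at C: point load 49.5 at a = 3.26: Pab(L + a)/(6LEI) = 201.1/EI
  at A: triangular load, peak 10.5: 7w₀L³/(360EI) = 134.4/EI
  at C: triangular load, peak 10.5: w₀L³/(45EI) = 153.7/EI
  θ_A0 = 372.2/EI,  θ_C0 = 354.8/EI
Flexibility coefficients: a unit moment at one end gives L/(3EI) there and L/(6EI) at the far end, so f₁₁ = f₂₂ = 2.9/EI and f₁₂ = f₂₁ = 1.45/EI.
Compatibility — zero rotation at each built-in end:
  2.9 M_A + 1.45 M_C = 372.2
  1.45 M_A + 2.9 M_C = 354.8
Solving the pair gives M_A = 89.58 kN·m and M_C = 77.55 kN·m (hogging).

M_C = 77.55 kN·m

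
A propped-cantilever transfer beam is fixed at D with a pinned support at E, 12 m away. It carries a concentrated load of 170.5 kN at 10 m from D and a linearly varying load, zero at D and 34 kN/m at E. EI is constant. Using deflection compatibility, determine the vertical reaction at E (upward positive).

Choose R_E as the redundant. The primary structure is the cantilever fixed at D.
Downward deflection at the released point E due to the loads:
  point load 170.5 at a = 10: Pa²(3L − a)/(6EI) = 73883/EI
  triangular load, peak 34 at the free end: 11w₀L⁴/(120EI) = 64627/EI
  δ_0 = 138511/EI
Flexibility coefficient — unit upward force at E: δ_{EE} = L³/(3EI) = 576/EI.
The prop prevents deflection at E: R_E = δ_0/δ_{EE} = 138511/576 = 240.5 kN.

R_E = 240.5 kN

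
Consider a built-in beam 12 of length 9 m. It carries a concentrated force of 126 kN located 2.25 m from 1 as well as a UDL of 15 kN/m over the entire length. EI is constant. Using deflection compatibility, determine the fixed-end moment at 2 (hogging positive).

Release both end moments; the primary structure is a simply-supported span 12 with redundants M_1 and M_2.
On the primary (simply-supported) span, the end slopes from the loading are:
  at 1: point load 126 at a = 2.25: Pab(L + b)/(6LEI) = 558.1/EI
  at 2: point load 126 at a = 2.25: Pab(L + a)/(6LEI) = 398.7/EI
  at 1: UDL 15: wL³/(24EI) = 455.6/EI
  at 2: UDL 15: wL³/(24EI) = 455.6/EI
  θ_10 = 1014/EI,  θ_20 = 854.3/EI
Flexibility coefficients: a unit moment at one end gives L/(3EI) there and L/(6EI) at the far end, so f₁₁ = f₂₂ = 3/EI and f₁₂ = f₂₁ = 1.5/EI.
Compatibility — zero rotation at each built-in end:
  3 M_1 + 1.5 M_2 = 1014
  1.5 M_1 + 3 M_2 = 854.3
Solving the pair gives M_1 = 260.7 kN·m and M_2 = 154.4 kN·m (hogging).

M_2 = 154.4 kN·m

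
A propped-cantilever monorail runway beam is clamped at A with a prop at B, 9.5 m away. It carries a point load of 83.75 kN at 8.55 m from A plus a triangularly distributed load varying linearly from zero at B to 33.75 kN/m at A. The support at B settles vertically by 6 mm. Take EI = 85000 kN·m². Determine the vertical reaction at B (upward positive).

Choose R_B as the redundant. The primary structure is the cantilever fixed at A.
Deflection at B on the released cantilever, summing each load's contribution:
  point load 83.75 at a = 8.55: Pa²(3L − a)/(6EI) = 20357/EI
  triangular load, peak 33.75 at the fixed end: w₀L⁴/(30EI) = 9163/EI
  δ_0 = 29520/EI
Tip deflection under a unit load at B: L³/(3EI) = 285.8/EI.
With EI = 85000 kN·m²: δ_0 = 0.34729 m and δ_{BB} = 0.003362 m/kN.
Compatibility — the beam at B must follow the support down by 0.006 m: δ_0 − R_B·δ_{BB} = 0.006, so R_B = (0.34729 − 0.006)/0.003362 = 101.5 kN.

R_B = 101.5 kN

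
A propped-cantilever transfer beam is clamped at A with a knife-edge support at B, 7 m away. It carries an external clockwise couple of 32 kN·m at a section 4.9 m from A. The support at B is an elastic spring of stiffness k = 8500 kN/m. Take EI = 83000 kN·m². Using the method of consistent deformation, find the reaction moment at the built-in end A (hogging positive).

M_A = -8.243 kN·m

Release the roller at B. Primary structure: cantilever fixed at A.
Downward deflection at the released point B due to the loads:
  clockwise couple 32 at a = 4.9: M₀a(2L − a)/(2EI) = 713.4/EI
Flexibility coefficient — unit upward force at B: δ_{BB} = L³/(3EI) = 114.3/EI.
With EI = 83000 kN·m²: δ_0 = 0.008596 m and δ_{BB} = 0.001378 m/kN.
Compatibility — the spring shortens by R_B/k under the reaction it provides: δ_0 − R_B·δ_{BB} = R_B/k. With 1/k = 0.000118 m/kN, R_B = δ_0 / (δ_{BB} + 1/k) = 0.008596 / (0.001378 + 0.000118) = 5.749 kN.
Moment equilibrium about A: M_A = Σ(load moments about A) − R_B·L = 32 − 5.749×7 = -8.243 kN·m.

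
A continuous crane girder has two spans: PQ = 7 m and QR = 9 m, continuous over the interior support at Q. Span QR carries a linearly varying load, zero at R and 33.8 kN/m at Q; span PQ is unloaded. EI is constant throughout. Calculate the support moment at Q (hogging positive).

M_Q = 102.7 kN·m

Release continuity at Q by inserting a hinge; the redundant is the internal moment M_Q. The primary structure is two simply-supported spans PQ and QR.
Discontinuity in slope at Q on the released structure — sum the simple-span end rotations:
  span QR: triangular load, peak 33.8: w₀L³/(45EI) = 547.6/EI
  relative rotation θ_0 = (0 + 547.6)/EI = 547.6/EI
A unit hogging moment at Q produces rotation L₁/(3EI) + L₂/(3EI) = 5.333/EI.
Slope continuity at Q: θ_0 = M_Q·5.333/EI, so M_Q = 547.6/5.333 = 102.7 kN·m (hogging).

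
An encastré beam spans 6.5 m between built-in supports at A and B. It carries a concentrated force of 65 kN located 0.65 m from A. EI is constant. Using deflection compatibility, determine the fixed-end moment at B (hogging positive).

M_B = 3.803 kN·m

Release both end moments; the primary structure is a simply-supported span AB with redundants M_A and M_B.
On the primary (simply-supported) span, the end slopes from the loading are:
  at A: point load 65 at a = 0.65: Pab(L + b)/(6LEI) = 78.27/EI
  at B: point load 65 at a = 0.65: Pab(L + a)/(6LEI) = 45.31/EI
  θ_A0 = 78.27/EI,  θ_B0 = 45.31/EI
Flexibility coefficients: a unit moment at one end gives L/(3EI) there and L/(6EI) at the far end, so f₁₁ = f₂₂ = 2.167/EI and f₁₂ = f₂₁ = 1.083/EI.
Compatibility — zero rotation at each built-in end:
  2.167 M_A + 1.083 M_B = 78.27
  1.083 M_A + 2.167 M_B = 45.31
Solving the pair gives M_A = 34.22 kN·m and M_B = 3.803 kN·m (hogging).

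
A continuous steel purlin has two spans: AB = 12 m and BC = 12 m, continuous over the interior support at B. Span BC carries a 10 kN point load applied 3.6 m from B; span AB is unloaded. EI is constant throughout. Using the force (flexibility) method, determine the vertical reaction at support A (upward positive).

R_A = -0.8925 kN

Take M_B as the redundant. Released structure: two simple spans AB and BC with a hinge at B.
End slopes at the hinge B, treating each span as simply supported:
  span BC: point load 10 at a = 3.6: Pab(L + b)/(6LEI) = 85.68/EI
  relative rotation θ_0 = (0 + 85.68)/EI = 85.68/EI
A unit hogging moment at B produces rotation L₁/(3EI) + L₂/(3EI) = 8/EI.
Compatibility: M_B·(L₁+L₂)/(3EI) = θ_0, giving M_B = 10.71 kN·m (hogging).
Span AB, ΣM about A with M_B applied at B: R_B^{AB}·12 = 0 + 10.71, so R_B^{AB} = 0.8925 kN and R_A = 0 − 0.8925 = -0.8925 kN.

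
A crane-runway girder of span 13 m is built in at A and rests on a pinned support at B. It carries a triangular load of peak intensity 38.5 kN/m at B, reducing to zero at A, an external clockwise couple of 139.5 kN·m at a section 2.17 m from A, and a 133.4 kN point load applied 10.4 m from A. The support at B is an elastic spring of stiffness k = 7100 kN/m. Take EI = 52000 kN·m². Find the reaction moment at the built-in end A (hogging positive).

Remove the prop at B; the released (primary) structure is a cantilever built in at A.
Primary-structure tip deflection at B by superposition:
  triangular load, peak 38.5 at the free end: 11w₀L⁴/(120EI) = 100797/EI
  clockwise couple 139.5 at a = 2.17: M₀a(2L − a)/(2EI) = 3607/EI
  point load 133.4 at a = 10.4: Pa²(3L − a)/(6EI) = 68776/EI
  δ_0 = 173179/EI
Tip deflection under a unit load at B: L³/(3EI) = 732.3/EI.
With EI = 52000 kN·m²: δ_0 = 3.3304 m and δ_{BB} = 0.014083 m/kN.
Compatibility — the spring shortens by R_B/k under the reaction it provides: δ_0 − R_B·δ_{BB} = R_B/k. With 1/k = 0.000141 m/kN, R_B = δ_0 / (δ_{BB} + 1/k) = 3.3304 / (0.014083 + 0.000141) = 234.1 kN.
Moment equilibrium about A: M_A = Σ(load moments about A) − R_B·L = 3696 − 234.1×13 = 651.9 kN·m.

M_A = 651.9 kN·m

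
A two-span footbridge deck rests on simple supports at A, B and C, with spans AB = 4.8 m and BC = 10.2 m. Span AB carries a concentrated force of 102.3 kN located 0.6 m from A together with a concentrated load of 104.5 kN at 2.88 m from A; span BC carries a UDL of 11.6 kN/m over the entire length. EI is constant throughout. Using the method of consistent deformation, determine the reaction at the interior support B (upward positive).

Release continuity at B by inserting a hinge; the redundant is the internal moment M_B. The primary structure is two simply-supported spans AB and BC.
Discontinuity in slope at B on the released structure — sum the simple-span end rotations:
  span AB: point load 102.3 at a = 0.6: Pab(L + a)/(6LEI) = 48.34/EI
  span AB: point load 104.5 at a = 2.88: Pab(L + a)/(6LEI) = 154.1/EI
  span BC: UDL 11.6: wL³/(24EI) = 512.9/EI
  relative rotation θ_0 = (202.4 + 512.9)/EI = 715.3/EI
A unit hogging moment at B produces rotation L₁/(3EI) + L₂/(3EI) = 5/EI.
Compatibility: M_B·(L₁+L₂)/(3EI) = θ_0, giving M_B = 143.1 kN·m (hogging).
Span AB, ΣM about A with M_B applied at B: R_B^{AB}·4.8 = 362.3 + 143.1, so R_B^{AB} = 105.3 kN and R_A = 206.8 − 105.3 = 101.5 kN.
Span BC, ΣM about C: R_B^{BC}·10.2 = 603.4 + 143.1, so R_B^{BC} = 73.19 kN and R_C = 118.3 − 73.19 = 45.13 kN.
R_B = 105.3 + 73.19 = 178.5 kN.

R_B = 178.5 kN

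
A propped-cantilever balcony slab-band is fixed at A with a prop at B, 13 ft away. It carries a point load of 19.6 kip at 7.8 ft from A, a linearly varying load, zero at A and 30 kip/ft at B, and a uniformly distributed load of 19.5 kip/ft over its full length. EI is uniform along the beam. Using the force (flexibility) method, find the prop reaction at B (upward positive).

R_B = 210.8 kip

Release the roller at B. Primary structure: cantilever fixed at A.
Deflection at B on the released cantilever, summing each load's contribution:
  point load 19.6 at a = 7.8: Pa²(3L − a)/(6EI) = 6201/EI
  triangular load, peak 30 at the free end: 11w₀L⁴/(120EI) = 78543/EI
  UDL 19.5: wL⁴/(8EI) = 69617/EI
  δ_0 = 154361/EI
Tip deflection under a unit load at B: L³/(3EI) = 732.3/EI.
Compatibility at B: δ_0 − R_B·δ_{BB} = 0, so R_B = 154361/732.3 = 210.8 kip.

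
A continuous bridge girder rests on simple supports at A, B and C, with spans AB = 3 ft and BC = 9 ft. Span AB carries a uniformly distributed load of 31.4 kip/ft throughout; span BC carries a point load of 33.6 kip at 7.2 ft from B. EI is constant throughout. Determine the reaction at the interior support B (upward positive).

R_B = 67.42 kip

Insert a hinge at B; M_B is the redundant, and each span becomes simply supported.
End slopes at the hinge B, treating each span as simply supported:
  span AB: UDL 31.4: wL³/(24EI) = 35.33/EI
  span BC: point load 33.6 at a = 7.2: Pab(L + b)/(6LEI) = 87.09/EI
  relative rotation θ_0 = (35.33 + 87.09)/EI = 122.4/EI
A unit hogging moment at B produces rotation L₁/(3EI) + L₂/(3EI) = 4/EI.
Compatibility: M_B·(L₁+L₂)/(3EI) = θ_0, giving M_B = 30.6 kip·ft (hogging).
Span AB, ΣM about A with M_B applied at B: R_B^{AB}·3 = 141.3 + 30.6, so R_B^{AB} = 57.3 kip and R_A = 94.2 − 57.3 = 36.9 kip.
Span BC, ΣM about C: R_B^{BC}·9 = 60.48 + 30.6, so R_B^{BC} = 10.12 kip and R_C = 33.6 − 10.12 = 23.48 kip.
R_B = 57.3 + 10.12 = 67.42 kip.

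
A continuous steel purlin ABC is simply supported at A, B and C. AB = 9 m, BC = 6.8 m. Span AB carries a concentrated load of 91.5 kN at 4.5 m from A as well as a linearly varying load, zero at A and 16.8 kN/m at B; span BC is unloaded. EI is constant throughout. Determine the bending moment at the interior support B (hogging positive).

Insert a hinge at B; M_B is the redundant, and each span becomes simply supported.
End slopes at the hinge B, treating each span as simply supported:
  span AB: point load 91.5 at a = 4.5: Pab(L + a)/(6LEI) = 463.2/EI
  span AB: triangular load, peak 16.8: w₀L³/(45EI) = 272.2/EI
  relative rotation θ_0 = (735.4 + 0)/EI = 735.4/EI
A unit hogging moment at B produces rotation L₁/(3EI) + L₂/(3EI) = 5.267/EI.
Compatibility: M_B·(L₁+L₂)/(3EI) = θ_0, giving M_B = 139.6 kN·m (hogging).

M_B = 139.6 kN·m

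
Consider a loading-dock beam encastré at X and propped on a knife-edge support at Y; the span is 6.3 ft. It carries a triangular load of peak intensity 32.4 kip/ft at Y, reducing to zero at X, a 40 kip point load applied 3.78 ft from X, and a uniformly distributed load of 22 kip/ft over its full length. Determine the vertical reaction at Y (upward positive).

Release the roller at Y. Primary structure: cantilever fixed at X.
Deflection at Y on the released cantilever, summing each load's contribution:
  triangular load, peak 32.4 at the free end: 11w₀L⁴/(120EI) = 4679/EI
  point load 40 at a = 3.78: Pa²(3L − a)/(6EI) = 1440/EI
  UDL 22: wL⁴/(8EI) = 4332/EI
  δ_0 = 10451/EI
Flexibility coefficient — unit upward force at Y: δ_{YY} = L³/(3EI) = 83.35/EI.
Compatibility at Y: δ_0 − R_Y·δ_{YY} = 0, so R_Y = 10451/83.35 = 125.4 kip.

R_Y = 125.4 kip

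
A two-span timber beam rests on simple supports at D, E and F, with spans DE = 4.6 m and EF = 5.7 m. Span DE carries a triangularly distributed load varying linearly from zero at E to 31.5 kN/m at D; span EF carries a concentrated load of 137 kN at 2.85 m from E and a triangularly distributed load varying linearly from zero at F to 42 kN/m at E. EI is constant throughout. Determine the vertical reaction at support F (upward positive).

Insert a hinge at E; M_E is the redundant, and each span becomes simply supported.
End slopes at the hinge E, treating each span as simply supported:
  span DE: triangular load, peak 31.5: 7w₀L³/(360EI) = 59.62/EI
  span EF: point load 137 at a = 2.85: Pab(L + b)/(6LEI) = 278.2/EI
  span EF: triangular load, peak 42: w₀L³/(45EI) = 172.8/EI
  relative rotation θ_0 = (59.62 + 451)/EI = 510.7/EI
A unit hogging moment at E produces rotation L₁/(3EI) + L₂/(3EI) = 3.433/EI.
Compatibility: M_E·(L₁+L₂)/(3EI) = θ_0, giving M_E = 148.7 kN·m (hogging).
Span EF, ΣM about F: R_E^{EF}·5.7 = 845.3 + 148.7, so R_E^{EF} = 174.4 kN and R_F = 256.7 − 174.4 = 82.31 kN.

R_F = 82.31 kN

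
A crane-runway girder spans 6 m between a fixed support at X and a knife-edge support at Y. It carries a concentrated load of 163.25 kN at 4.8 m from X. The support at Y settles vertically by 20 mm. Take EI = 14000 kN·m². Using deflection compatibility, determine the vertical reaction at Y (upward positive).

R_Y = 111 kN

Remove the prop at Y; the released (primary) structure is a cantilever built in at X.
Primary-structure tip deflection at Y by superposition:
  point load 163.25 at a = 4.8: Pa²(3L − a)/(6EI) = 8275/EI
Tip deflection under a unit load at Y: L³/(3EI) = 72/EI.
With EI = 14000 kN·m²: δ_0 = 0.59106 m and δ_{YY} = 0.005143 m/kN.
Compatibility — the beam at Y must follow the support down by 0.02 m: δ_0 − R_Y·δ_{YY} = 0.02, so R_Y = (0.59106 − 0.02)/0.005143 = 111 kN.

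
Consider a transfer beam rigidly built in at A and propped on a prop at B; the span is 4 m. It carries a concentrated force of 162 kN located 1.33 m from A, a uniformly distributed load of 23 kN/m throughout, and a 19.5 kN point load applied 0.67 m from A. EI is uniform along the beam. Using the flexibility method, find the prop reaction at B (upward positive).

Remove the prop at B; the released (primary) structure is a cantilever built in at A.
Deflection at B on the released cantilever, summing each load's contribution:
  point load 162 at a = 1.33: Pa²(3L − a)/(6EI) = 509.6/EI
  UDL 23: wL⁴/(8EI) = 736/EI
  point load 19.5 at a = 0.67: Pa²(3L − a)/(6EI) = 16.53/EI
  δ_0 = 1262/EI
Flexibility coefficient — unit upward force at B: δ_{BB} = L³/(3EI) = 21.33/EI.
Compatibility at B: δ_0 − R_B·δ_{BB} = 0, so R_B = 1262/21.33 = 59.16 kN.

R_B = 59.16 kN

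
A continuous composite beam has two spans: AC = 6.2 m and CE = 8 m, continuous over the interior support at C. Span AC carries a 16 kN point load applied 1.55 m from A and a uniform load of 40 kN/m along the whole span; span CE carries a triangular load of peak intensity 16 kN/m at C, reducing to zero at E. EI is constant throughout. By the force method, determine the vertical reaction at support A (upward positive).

R_A = 115.4 kN

Release continuity at C by inserting a hinge; the redundant is the internal moment M_C. The primary structure is two simply-supported spans AC and CE.
Rotations at C on the released spans (each span's end-slope, ×1/EI):
  span AC: point load 16 at a = 1.55: Pab(L + a)/(6LEI) = 24.02/EI
  span AC: UDL 40: wL³/(24EI) = 397.2/EI
  span CE: triangular load, peak 16: w₀L³/(45EI) = 182/EI
  relative rotation θ_0 = (421.2 + 182)/EI = 603.3/EI
A unit hogging moment at C produces rotation L₁/(3EI) + L₂/(3EI) = 4.733/EI.
Slope continuity at C: θ_0 = M_C·4.733/EI, so M_C = 603.3/4.733 = 127.5 kN·m (hogging).
Span AC, ΣM about A with M_C applied at C: R_C^{AC}·6.2 = 793.6 + 127.5, so R_C^{AC} = 148.6 kN and R_A = 264 − 148.6 = 115.4 kN.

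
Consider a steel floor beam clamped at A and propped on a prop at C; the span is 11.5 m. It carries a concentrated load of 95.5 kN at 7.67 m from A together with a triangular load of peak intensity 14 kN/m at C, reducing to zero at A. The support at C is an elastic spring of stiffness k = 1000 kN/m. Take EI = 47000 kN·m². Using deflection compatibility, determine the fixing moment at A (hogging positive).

M_A = 362.2 kN·m

Take the reaction at C as the redundant and release it; the primary structure is a cantilever fixed at A.
Deflection at C on the released cantilever, summing each load's contribution:
  point load 95.5 at a = 7.67: Pa²(3L − a)/(6EI) = 25123/EI
  triangular load, peak 14 at the free end: 11w₀L⁴/(120EI) = 22446/EI
  δ_0 = 47568/EI
Flexibility coefficient — unit upward force at C: δ_{CC} = L³/(3EI) = 507/EI.
With EI = 47000 kN·m²: δ_0 = 1.0121 m and δ_{CC} = 0.010786 m/kN.
Compatibility — the spring shortens by R_C/k under the reaction it provides: δ_0 − R_C·δ_{CC} = R_C/k. With 1/k = 0.001 m/kN, R_C = δ_0 / (δ_{CC} + 1/k) = 1.0121 / (0.010786 + 0.001) = 85.87 kN.
Moment equilibrium about A: M_A = Σ(load moments about A) − R_C·L = 1350 − 85.87×11.5 = 362.2 kN·m.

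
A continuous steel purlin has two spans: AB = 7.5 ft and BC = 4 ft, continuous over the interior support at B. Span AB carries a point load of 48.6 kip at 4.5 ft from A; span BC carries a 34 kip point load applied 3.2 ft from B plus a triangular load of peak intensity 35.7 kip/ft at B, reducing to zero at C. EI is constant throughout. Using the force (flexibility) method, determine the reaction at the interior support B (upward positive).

R_B = 107.9 kip

Take M_B as the redundant. Released structure: two simple spans AB and BC with a hinge at B.
Discontinuity in slope at B on the released structure — sum the simple-span end rotations:
  span AB: point load 48.6 at a = 4.5: Pab(L + a)/(6LEI) = 175/EI
  span BC: point load 34 at a = 3.2: Pab(L + b)/(6LEI) = 17.41/EI
  span BC: triangular load, peak 35.7: w₀L³/(45EI) = 50.77/EI
  relative rotation θ_0 = (175 + 68.18)/EI = 243.1/EI
A unit hogging moment at B produces rotation L₁/(3EI) + L₂/(3EI) = 3.833/EI.
Compatibility: M_B·(L₁+L₂)/(3EI) = θ_0, giving M_B = 63.43 kip·ft (hogging).
Span AB, ΣM about A with M_B applied at B: R_B^{AB}·7.5 = 218.7 + 63.43, so R_B^{AB} = 37.62 kip and R_A = 48.6 − 37.62 = 10.98 kip.
Span BC, ΣM about C: R_B^{BC}·4 = 217.6 + 63.43, so R_B^{BC} = 70.26 kip and R_C = 105.4 − 70.26 = 35.14 kip.
R_B = 37.62 + 70.26 = 107.9 kip.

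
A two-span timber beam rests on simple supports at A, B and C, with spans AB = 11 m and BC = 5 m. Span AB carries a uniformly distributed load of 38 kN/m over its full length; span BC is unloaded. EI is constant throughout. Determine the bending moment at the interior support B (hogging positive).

Release continuity at B by inserting a hinge; the redundant is the internal moment M_B. The primary structure is two simply-supported spans AB and BC.
Rotations at B on the released spans (each span's end-slope, ×1/EI):
  span AB: UDL 38: wL³/(24EI) = 2107/EI
  relative rotation θ_0 = (2107 + 0)/EI = 2107/EI
A unit hogging moment at B produces rotation L₁/(3EI) + L₂/(3EI) = 5.333/EI.
Compatibility: M_B·(L₁+L₂)/(3EI) = θ_0, giving M_B = 395.1 kN·m (hogging).

M_B = 395.1 kN·m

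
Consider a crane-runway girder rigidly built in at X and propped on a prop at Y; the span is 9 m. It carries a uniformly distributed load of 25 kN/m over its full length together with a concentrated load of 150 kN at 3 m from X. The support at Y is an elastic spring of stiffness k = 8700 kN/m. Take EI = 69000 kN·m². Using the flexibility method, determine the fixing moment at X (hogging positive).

M_X = 533.4 kN·m

Remove the prop at Y; the released (primary) structure is a cantilever built in at X.
Deflection at Y on the released cantilever, summing each load's contribution:
  UDL 25: wL⁴/(8EI) = 20503/EI
  point load 150 at a = 3: Pa²(3L − a)/(6EI) = 5400/EI
  δ_0 = 25903/EI
Tip deflection under a unit load at Y: L³/(3EI) = 243/EI.
With EI = 69000 kN·m²: δ_0 = 0.37541 m and δ_{YY} = 0.003522 m/kN.
Compatibility — the spring shortens by R_Y/k under the reaction it provides: δ_0 − R_Y·δ_{YY} = R_Y/k. With 1/k = 0.000115 m/kN, R_Y = δ_0 / (δ_{YY} + 1/k) = 0.37541 / (0.003522 + 0.000115) = 103.2 kN.
Moment equilibrium about X: M_X = Σ(load moments about X) − R_Y·L = 1462 − 103.2×9 = 533.4 kN·m.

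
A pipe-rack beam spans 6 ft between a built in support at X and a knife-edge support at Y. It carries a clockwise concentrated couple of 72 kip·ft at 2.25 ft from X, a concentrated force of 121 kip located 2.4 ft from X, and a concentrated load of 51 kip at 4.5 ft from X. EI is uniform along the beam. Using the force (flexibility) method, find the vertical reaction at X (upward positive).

Take the reaction at Y as the redundant and release it; the primary structure is a cantilever fixed at X.
Deflection at Y on the released cantilever, summing each load's contribution:
  clockwise couple 72 at a = 2.25: M₀a(2L − a)/(2EI) = 789.8/EI
  point load 121 at a = 2.4: Pa²(3L − a)/(6EI) = 1812/EI
  point load 51 at a = 4.5: Pa²(3L − a)/(6EI) = 2324/EI
  δ_0 = 4926/EI
Tip deflection under a unit load at Y: L³/(3EI) = 72/EI.
The prop prevents deflection at Y: R_Y = δ_0/δ_{YY} = 4926/72 = 68.41 kip.
Vertical equilibrium: R_X = ΣP − R_Y = 172 − 68.41 = 103.6 kip.

R_X = 103.6 kip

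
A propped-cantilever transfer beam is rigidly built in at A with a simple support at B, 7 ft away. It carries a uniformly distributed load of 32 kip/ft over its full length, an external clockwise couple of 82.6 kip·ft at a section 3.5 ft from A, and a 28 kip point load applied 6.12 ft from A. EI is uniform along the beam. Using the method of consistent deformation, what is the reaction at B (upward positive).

Release the roller at B. Primary structure: cantilever fixed at A.
Primary-structure tip deflection at B by superposition:
  UDL 32: wL⁴/(8EI) = 9604/EI
  clockwise couple 82.6 at a = 3.5: M₀a(2L − a)/(2EI) = 1518/EI
  point load 28 at a = 6.12: Pa²(3L − a)/(6EI) = 2601/EI
  δ_0 = 13723/EI
Flexibility coefficient — unit upward force at B: δ_{BB} = L³/(3EI) = 114.3/EI.
Compatibility at B: δ_0 − R_B·δ_{BB} = 0, so R_B = 13723/114.3 = 120 kip.

R_B = 120 kip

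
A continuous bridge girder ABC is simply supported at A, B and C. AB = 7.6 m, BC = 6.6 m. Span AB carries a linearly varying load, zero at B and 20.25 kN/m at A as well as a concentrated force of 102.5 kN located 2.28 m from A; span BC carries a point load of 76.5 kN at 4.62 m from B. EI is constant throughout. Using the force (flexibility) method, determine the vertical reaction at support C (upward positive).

R_C = 34.54 kN

Release continuity at B by inserting a hinge; the redundant is the internal moment M_B. The primary structure is two simply-supported spans AB and BC.
Rotations at B on the released spans (each span's end-slope, ×1/EI):
  span AB: triangular load, peak 20.25: 7w₀L³/(360EI) = 172.8/EI
  span AB: point load 102.5 at a = 2.28: Pab(L + a)/(6LEI) = 269.4/EI
  span BC: point load 76.5 at a = 4.62: Pab(L + b)/(6LEI) = 151.6/EI
  relative rotation θ_0 = (442.2 + 151.6)/EI = 593.8/EI
A unit hogging moment at B produces rotation L₁/(3EI) + L₂/(3EI) = 4.733/EI.
Compatibility: M_B·(L₁+L₂)/(3EI) = θ_0, giving M_B = 125.5 kN·m (hogging).
Span BC, ΣM about C: R_B^{BC}·6.6 = 151.5 + 125.5, so R_B^{BC} = 41.96 kN and R_C = 76.5 − 41.96 = 34.54 kN.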